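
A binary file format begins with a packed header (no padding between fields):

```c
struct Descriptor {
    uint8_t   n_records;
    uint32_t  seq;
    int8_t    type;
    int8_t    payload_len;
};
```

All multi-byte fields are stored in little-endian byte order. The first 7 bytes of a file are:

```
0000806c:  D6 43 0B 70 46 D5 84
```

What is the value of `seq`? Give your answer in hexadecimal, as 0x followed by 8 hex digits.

`seq` follows `n_records` (1 byte), so it starts at byte offset 1 and occupies 4 bytes.
Bytes at offsets 1..4: 43 0B 70 46.
Little-endian: lowest address holds the least-significant byte.
Reassemble most-significant byte first: 46 70 0B 43 → 0x46700B43.

0x46700B43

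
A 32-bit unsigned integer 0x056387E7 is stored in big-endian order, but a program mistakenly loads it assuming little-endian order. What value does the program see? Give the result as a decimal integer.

Stored big-endian, the bytes at ascending addresses are 05 63 87 E7.
Read back as little-endian, the first byte is least significant, giving 0xE7876305.
0xE7876305 = 3884409605.

3884409605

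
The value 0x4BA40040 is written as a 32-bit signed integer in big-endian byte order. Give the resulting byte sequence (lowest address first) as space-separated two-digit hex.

Split into bytes (most-significant first): 4B A4 00 40.
Big-endian stores the most-significant byte at the lowest address.
So the memory order matches the most-significant-first order: 4B A4 00 40.

4B A4 00 40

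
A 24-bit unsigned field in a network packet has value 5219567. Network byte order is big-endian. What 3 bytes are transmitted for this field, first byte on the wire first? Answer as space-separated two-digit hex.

5219567 in hexadecimal, padded to 24 bits, is 0x4FA4EF.
Split into bytes (most-significant first): 4F A4 EF.
Big-endian: lowest address holds the most-significant byte.
So the memory order matches the most-significant-first order: 4F A4 EF.

4F A4 EF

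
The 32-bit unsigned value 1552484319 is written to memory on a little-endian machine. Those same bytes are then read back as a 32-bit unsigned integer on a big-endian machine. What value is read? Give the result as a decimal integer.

1552484319 in 32-bit hexadecimal is 0x5C8907DF.
Stored little-endian, the bytes at ascending addresses are DF 07 89 5C.
Read back as big-endian, the last byte is least significant, giving 0xDF07895C.
0xDF07895C = 3741813084.

3741813084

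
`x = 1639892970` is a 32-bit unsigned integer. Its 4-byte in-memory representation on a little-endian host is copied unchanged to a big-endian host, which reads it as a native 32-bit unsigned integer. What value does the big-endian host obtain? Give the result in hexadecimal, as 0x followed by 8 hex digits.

1639892970 in 32-bit hexadecimal is 0x61BEC7EA.
Stored little-endian, the bytes at ascending addresses are EA C7 BE 61.
Read back as big-endian, the last byte is least significant, giving 0xEAC7BE61.

0xEAC7BE61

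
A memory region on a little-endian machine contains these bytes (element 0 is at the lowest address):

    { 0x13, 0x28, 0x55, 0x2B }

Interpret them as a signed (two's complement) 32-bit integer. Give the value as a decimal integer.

727001107

Little-endian: lowest address holds the least-significant byte.
Reassemble most-significant byte first: 2B 55 28 13 → 0x2B552813.
0x2B552813 = 727001107.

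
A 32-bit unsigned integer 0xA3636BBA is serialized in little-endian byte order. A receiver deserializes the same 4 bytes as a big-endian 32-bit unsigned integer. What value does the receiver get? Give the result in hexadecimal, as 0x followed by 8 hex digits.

0xBA6B63A3

Stored little-endian, the bytes at ascending addresses are BA 6B 63 A3.
Read back as big-endian, the last byte is least significant, giving 0xBA6B63A3.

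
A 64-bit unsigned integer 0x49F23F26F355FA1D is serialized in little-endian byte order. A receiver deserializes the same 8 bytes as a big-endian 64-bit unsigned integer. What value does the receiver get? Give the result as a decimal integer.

2160133474084713033

Stored little-endian, the bytes at ascending addresses are 1D FA 55 F3 26 3F F2 49.
Read back as big-endian, the last byte is least significant, giving 0x1DFA55F3263FF249.
0x1DFA55F3263FF249 = 2160133474084713033.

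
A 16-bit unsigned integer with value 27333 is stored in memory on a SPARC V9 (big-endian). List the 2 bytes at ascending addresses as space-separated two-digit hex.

6A C5

27333 in hexadecimal, padded to 16 bits, is 0x6AC5.
Split into bytes (most-significant first): 6A C5.
Big-endian: lowest address holds the most-significant byte.
So the memory order matches the most-significant-first order: 6A C5.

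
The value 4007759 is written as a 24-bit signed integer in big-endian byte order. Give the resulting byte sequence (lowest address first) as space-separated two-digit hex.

3D 27 4F

4007759 in hexadecimal, padded to 24 bits, is 0x3D274F.
Split into bytes (most-significant first): 3D 27 4F.
In big-endian order the high byte comes first in memory.
So the memory order matches the most-significant-first order: 3D 27 4F.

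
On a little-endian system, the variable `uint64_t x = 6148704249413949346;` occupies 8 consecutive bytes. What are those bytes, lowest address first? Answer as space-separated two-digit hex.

A2 D7 40 07 F0 95 54 55

6148704249413949346 in hexadecimal, padded to 64 bits, is 0x555495F00740D7A2.
Split into bytes (most-significant first): 55 54 95 F0 07 40 D7 A2.
In little-endian order the low byte comes first in memory.
So at ascending addresses the bytes are A2 D7 40 07 F0 95 54 55.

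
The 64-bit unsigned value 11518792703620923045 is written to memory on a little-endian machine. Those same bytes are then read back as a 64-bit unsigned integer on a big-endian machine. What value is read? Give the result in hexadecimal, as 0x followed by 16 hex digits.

11518792703620923045 in 64-bit hexadecimal is 0x9FDAF8EF4CAFBEA5.
Stored little-endian, the bytes at ascending addresses are A5 BE AF 4C EF F8 DA 9F.
Read back as big-endian, the last byte is least significant, giving 0xA5BEAF4CEFF8DA9F.

0xA5BEAF4CEFF8DA9F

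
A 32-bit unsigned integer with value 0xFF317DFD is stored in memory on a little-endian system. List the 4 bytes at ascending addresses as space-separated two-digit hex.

Split into bytes (most-significant first): FF 31 7D FD.
Little-endian stores the least-significant byte at the lowest address.
So at ascending addresses the bytes are FD 7D 31 FF.

FD 7D 31 FF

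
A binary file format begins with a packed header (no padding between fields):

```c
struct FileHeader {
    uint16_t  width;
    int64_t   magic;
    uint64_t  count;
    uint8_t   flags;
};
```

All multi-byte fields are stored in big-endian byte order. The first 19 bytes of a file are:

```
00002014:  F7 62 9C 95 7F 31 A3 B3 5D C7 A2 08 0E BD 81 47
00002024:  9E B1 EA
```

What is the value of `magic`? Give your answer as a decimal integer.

-7163679781086339641

`magic` follows `width` (2 bytes), so it starts at byte offset 2 and occupies 8 bytes.
Bytes at offsets 2..9: 9C 95 7F 31 A3 B3 5D C7.
Big-endian stores the most-significant byte at the lowest address.
The bytes are already most-significant first: 0x9C957F31A3B35DC7.
Top bit is set, so as a signed 64-bit value this is 0x9C957F31A3B35DC7 − 2^64 = -7163679781086339641.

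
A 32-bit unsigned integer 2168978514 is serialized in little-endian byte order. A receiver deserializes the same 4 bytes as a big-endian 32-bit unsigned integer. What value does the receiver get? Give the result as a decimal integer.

1392265089

2168978514 in 32-bit hexadecimal is 0x8147FC52.
Stored little-endian, the bytes at ascending addresses are 52 FC 47 81.
Read back as big-endian, the last byte is least significant, giving 0x52FC4781.
0x52FC4781 = 1392265089.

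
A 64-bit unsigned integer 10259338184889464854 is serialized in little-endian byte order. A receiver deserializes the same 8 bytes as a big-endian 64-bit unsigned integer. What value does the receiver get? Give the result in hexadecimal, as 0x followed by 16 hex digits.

10259338184889464854 in 64-bit hexadecimal is 0x8E607DB90CEFF816.
Stored little-endian, the bytes at ascending addresses are 16 F8 EF 0C B9 7D 60 8E.
Read back as big-endian, the last byte is least significant, giving 0x16F8EF0CB97D608E.

0x16F8EF0CB97D608E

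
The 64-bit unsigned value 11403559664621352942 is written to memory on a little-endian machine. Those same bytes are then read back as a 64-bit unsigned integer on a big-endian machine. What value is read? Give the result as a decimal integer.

17183408134385123742

11403559664621352942 in 64-bit hexadecimal is 0x9E419518A8BA77EE.
Stored little-endian, the bytes at ascending addresses are EE 77 BA A8 18 95 41 9E.
Read back as big-endian, the last byte is least significant, giving 0xEE77BAA81895419E.
0xEE77BAA81895419E = 17183408134385123742.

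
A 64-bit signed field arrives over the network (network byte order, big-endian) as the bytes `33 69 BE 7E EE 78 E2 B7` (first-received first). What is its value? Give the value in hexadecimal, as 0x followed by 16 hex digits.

In big-endian order the high byte comes first in memory.
The bytes are already most-significant first: 0x3369BE7EEE78E2B7.

0x3369BE7EEE78E2B7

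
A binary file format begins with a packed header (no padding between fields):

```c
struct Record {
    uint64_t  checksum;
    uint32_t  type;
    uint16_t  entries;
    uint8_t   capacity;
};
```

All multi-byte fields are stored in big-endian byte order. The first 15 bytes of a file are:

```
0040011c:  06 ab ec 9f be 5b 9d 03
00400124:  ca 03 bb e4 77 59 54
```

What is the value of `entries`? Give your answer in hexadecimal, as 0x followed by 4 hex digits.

0x7759

`entries` follows `checksum` (8 B), `type` (4 B), so it starts at offset 8 + 4 = 12 and occupies 2 bytes.
Bytes at offsets 12..13: 77 59.
Big-endian stores the most-significant byte at the lowest address.
The bytes are already most-significant first: 0x7759.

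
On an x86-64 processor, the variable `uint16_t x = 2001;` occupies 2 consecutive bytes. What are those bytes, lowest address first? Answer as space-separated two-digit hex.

D1 07

2001 in hexadecimal, padded to 16 bits, is 0x07D1.
Split into bytes (most-significant first): 07 D1.
Little-endian: lowest address holds the least-significant byte.
So at ascending addresses the bytes are D1 07.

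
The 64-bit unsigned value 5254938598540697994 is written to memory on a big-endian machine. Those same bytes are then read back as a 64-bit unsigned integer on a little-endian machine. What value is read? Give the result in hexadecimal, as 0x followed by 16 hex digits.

5254938598540697994 in 64-bit hexadecimal is 0x48ED4AD04281E18A.
Stored big-endian, the bytes at ascending addresses are 48 ED 4A D0 42 81 E1 8A.
Read back as little-endian, the first byte is least significant, giving 0x8AE18142D04AED48.

0x8AE18142D04AED48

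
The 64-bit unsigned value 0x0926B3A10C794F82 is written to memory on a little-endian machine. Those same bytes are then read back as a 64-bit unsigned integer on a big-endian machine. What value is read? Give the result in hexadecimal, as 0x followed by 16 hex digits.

Stored little-endian, the bytes at ascending addresses are 82 4F 79 0C A1 B3 26 09.
Read back as big-endian, the last byte is least significant, giving 0x824F790CA1B32609.

0x824F790CA1B32609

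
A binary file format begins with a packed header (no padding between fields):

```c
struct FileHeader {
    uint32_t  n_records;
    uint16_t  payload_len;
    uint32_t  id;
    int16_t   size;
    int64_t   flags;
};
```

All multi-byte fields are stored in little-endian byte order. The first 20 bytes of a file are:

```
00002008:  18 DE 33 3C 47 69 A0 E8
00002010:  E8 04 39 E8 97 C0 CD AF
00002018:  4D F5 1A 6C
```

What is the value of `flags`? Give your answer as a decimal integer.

7789808219501478039

`flags` follows `n_records` (4 B), `payload_len` (2 B), `id` (4 B), `size` (2 B), so it starts at offset 4 + 2 + 4 + 2 = 12 and occupies 8 bytes.
Bytes at offsets 12..19: 97 C0 CD AF 4D F5 1A 6C.
Little-endian stores the least-significant byte at the lowest address.
Reassemble most-significant byte first: 6C 1A F5 4D AF CD C0 97 → 0x6C1AF54DAFCDC097.
0x6C1AF54DAFCDC097 = 7789808219501478039.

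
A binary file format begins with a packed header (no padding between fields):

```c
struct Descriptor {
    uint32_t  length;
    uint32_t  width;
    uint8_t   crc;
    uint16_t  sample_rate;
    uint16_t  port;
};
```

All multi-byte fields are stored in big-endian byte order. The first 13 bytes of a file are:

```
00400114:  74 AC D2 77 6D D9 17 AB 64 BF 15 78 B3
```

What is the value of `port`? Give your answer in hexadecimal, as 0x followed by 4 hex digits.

`port` follows `length` (4 B), `width` (4 B), `crc` (1 B), `sample_rate` (2 B), so it starts at offset 4 + 4 + 1 + 2 = 11 and occupies 2 bytes.
Bytes at offsets 11..12: 78 B3.
In big-endian order the high byte comes first in memory.
The bytes are already most-significant first: 0x78B3.

0x78B3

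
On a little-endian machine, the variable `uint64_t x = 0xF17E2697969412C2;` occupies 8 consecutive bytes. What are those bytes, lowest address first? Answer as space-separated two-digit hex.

Split into bytes (most-significant first): F1 7E 26 97 96 94 12 C2.
In little-endian order the low byte comes first in memory.
So at ascending addresses the bytes are C2 12 94 96 97 26 7E F1.

C2 12 94 96 97 26 7E F1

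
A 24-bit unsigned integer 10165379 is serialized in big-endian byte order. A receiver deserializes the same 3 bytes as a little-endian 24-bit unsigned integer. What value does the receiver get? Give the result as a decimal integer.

10165379 in 24-bit hexadecimal is 0x9B1C83.
Stored big-endian, the bytes at ascending addresses are 9B 1C 83.
Read back as little-endian, the first byte is least significant, giving 0x831C9B.
0x831C9B = 8592539.

8592539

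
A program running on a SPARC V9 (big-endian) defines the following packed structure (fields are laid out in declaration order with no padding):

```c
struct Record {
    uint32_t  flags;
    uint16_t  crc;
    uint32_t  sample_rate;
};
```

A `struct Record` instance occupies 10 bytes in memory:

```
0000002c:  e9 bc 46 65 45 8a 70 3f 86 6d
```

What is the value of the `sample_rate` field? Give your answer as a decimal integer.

1883211373

`sample_rate` follows `flags` (4 B), `crc` (2 B), so it starts at offset 4 + 2 = 6 and occupies 4 bytes.
Bytes at offsets 6..9: 70 3F 86 6D.
Big-endian: lowest address holds the most-significant byte.
The bytes are already most-significant first: 0x703F866D.
0x703F866D = 1883211373.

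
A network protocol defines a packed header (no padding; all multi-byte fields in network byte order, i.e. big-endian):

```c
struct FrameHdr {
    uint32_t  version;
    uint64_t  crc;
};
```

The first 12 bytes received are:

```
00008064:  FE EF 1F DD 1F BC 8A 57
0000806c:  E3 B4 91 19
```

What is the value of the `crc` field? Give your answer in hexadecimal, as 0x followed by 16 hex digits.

0x1FBC8A57E3B49119

`crc` follows `version` (4 bytes), so it starts at byte offset 4 and occupies 8 bytes.
Bytes at offsets 4..11: 1F BC 8A 57 E3 B4 91 19.
In big-endian order the high byte comes first in memory.
The bytes are already most-significant first: 0x1FBC8A57E3B49119.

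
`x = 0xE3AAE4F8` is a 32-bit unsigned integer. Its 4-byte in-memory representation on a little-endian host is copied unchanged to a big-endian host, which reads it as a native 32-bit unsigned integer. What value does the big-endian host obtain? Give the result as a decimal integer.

4175735523

Stored little-endian, the bytes at ascending addresses are F8 E4 AA E3.
Read back as big-endian, the last byte is least significant, giving 0xF8E4AAE3.
0xF8E4AAE3 = 4175735523.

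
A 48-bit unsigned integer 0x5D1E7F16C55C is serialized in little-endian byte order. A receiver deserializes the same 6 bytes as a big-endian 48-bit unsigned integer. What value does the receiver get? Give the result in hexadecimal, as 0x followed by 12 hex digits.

Stored little-endian, the bytes at ascending addresses are 5C C5 16 7F 1E 5D.
Read back as big-endian, the last byte is least significant, giving 0x5CC5167F1E5D.

0x5CC5167F1E5D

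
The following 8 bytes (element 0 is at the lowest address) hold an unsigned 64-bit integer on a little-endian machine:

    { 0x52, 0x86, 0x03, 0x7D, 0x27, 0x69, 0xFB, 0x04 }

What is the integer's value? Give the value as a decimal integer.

358996213628110418

Little-endian: lowest address holds the least-significant byte.
Reassemble most-significant byte first: 04 FB 69 27 7D 03 86 52 → 0x04FB69277D038652.
0x04FB69277D038652 = 358996213628110418.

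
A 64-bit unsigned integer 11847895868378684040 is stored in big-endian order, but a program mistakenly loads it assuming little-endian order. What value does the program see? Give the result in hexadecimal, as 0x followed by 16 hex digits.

0x889A87FA842E6CA4

11847895868378684040 in 64-bit hexadecimal is 0xA46C2E84FA879A88.
Stored big-endian, the bytes at ascending addresses are A4 6C 2E 84 FA 87 9A 88.
Read back as little-endian, the first byte is least significant, giving 0x889A87FA842E6CA4.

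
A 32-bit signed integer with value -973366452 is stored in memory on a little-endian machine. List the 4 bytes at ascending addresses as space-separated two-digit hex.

Two's complement of -973366452 in 32 bits: 973366452 = 0x3A0464B4; invert → 0xC5FB9B4B; add 1 → 0xC5FB9B4C.
Split into bytes (most-significant first): C5 FB 9B 4C.
Little-endian stores the least-significant byte at the lowest address.
So at ascending addresses the bytes are 4C 9B FB C5.

4C 9B FB C5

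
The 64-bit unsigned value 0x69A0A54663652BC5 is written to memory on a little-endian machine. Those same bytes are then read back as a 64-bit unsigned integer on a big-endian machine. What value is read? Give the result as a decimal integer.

14207560926531788905

Stored little-endian, the bytes at ascending addresses are C5 2B 65 63 46 A5 A0 69.
Read back as big-endian, the last byte is least significant, giving 0xC52B656346A5A069.
0xC52B656346A5A069 = 14207560926531788905.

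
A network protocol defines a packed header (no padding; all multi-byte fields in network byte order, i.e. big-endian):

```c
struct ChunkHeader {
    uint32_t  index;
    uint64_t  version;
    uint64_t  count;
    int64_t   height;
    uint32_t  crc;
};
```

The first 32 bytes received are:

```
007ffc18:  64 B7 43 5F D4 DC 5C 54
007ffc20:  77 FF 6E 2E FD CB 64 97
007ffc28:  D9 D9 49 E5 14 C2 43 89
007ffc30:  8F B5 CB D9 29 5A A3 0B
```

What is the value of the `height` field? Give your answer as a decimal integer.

`height` follows `index` (4 B), `version` (8 B), `count` (8 B), so it starts at offset 4 + 8 + 8 = 20 and occupies 8 bytes.
Bytes at offsets 20..27: 14 C2 43 89 8F B5 CB D9.
In big-endian order the high byte comes first in memory.
The bytes are already most-significant first: 0x14C243898FB5CBD9.
0x14C243898FB5CBD9 = 1495832284341062617.

1495832284341062617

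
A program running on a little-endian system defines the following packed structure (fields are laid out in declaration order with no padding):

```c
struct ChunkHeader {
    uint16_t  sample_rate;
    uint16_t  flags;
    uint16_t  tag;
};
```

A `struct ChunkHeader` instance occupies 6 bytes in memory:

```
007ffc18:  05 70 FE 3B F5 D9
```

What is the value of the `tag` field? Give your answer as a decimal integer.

`tag` follows `sample_rate` (2 B), `flags` (2 B), so it starts at offset 2 + 2 = 4 and occupies 2 bytes.
Bytes at offsets 4..5: F5 D9.
Little-endian stores the least-significant byte at the lowest address.
Reassemble most-significant byte first: D9 F5 → 0xD9F5.
0xD9F5 = 55797.

55797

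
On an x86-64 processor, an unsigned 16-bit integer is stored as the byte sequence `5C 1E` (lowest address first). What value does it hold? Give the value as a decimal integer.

In little-endian order the low byte comes first in memory.
Reassemble most-significant byte first: 1E 5C → 0x1E5C.
0x1E5C = 7772.

7772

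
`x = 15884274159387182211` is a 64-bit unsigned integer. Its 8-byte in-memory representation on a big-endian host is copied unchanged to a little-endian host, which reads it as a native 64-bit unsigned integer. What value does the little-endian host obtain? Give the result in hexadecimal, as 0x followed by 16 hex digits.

15884274159387182211 in 64-bit hexadecimal is 0xDC70473081308483.
Stored big-endian, the bytes at ascending addresses are DC 70 47 30 81 30 84 83.
Read back as little-endian, the first byte is least significant, giving 0x83843081304770DC.

0x83843081304770DC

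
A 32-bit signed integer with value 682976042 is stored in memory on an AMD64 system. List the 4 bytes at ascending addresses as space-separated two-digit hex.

682976042 in hexadecimal, padded to 32 bits, is 0x28B5632A.
Split into bytes (most-significant first): 28 B5 63 2A.
In little-endian order the low byte comes first in memory.
So at ascending addresses the bytes are 2A 63 B5 28.

2A 63 B5 28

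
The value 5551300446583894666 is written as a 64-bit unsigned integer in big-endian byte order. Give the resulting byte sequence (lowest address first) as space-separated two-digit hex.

4D 0A 2E 58 18 19 B2 8A

5551300446583894666 in hexadecimal, padded to 64 bits, is 0x4D0A2E581819B28A.
Split into bytes (most-significant first): 4D 0A 2E 58 18 19 B2 8A.
Big-endian stores the most-significant byte at the lowest address.
So the memory order matches the most-significant-first order: 4D 0A 2E 58 18 19 B2 8A.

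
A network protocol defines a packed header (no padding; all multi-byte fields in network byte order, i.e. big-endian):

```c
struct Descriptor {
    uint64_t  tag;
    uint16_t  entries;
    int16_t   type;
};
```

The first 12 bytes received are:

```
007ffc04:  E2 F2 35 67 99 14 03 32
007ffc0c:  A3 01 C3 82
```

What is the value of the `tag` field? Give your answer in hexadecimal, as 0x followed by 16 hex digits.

`tag` is the first field, at byte offset 0, occupying 8 bytes.
Bytes at offsets 0..7: E2 F2 35 67 99 14 03 32.
Big-endian: lowest address holds the most-significant byte.
The bytes are already most-significant first: 0xE2F2356799140332.

0xE2F2356799140332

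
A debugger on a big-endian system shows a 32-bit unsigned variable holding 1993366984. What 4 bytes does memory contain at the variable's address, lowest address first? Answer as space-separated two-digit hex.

76 D0 5D C8

1993366984 in hexadecimal, padded to 32 bits, is 0x76D05DC8.
Split into bytes (most-significant first): 76 D0 5D C8.
In big-endian order the high byte comes first in memory.
So the memory order matches the most-significant-first order: 76 D0 5D C8.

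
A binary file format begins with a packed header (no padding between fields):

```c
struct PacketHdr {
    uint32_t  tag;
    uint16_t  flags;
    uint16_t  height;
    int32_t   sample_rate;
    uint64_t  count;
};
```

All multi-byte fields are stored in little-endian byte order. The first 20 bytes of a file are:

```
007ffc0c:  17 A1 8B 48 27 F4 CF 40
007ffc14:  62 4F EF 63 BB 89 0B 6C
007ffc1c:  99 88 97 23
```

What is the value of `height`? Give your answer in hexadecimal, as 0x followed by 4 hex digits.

0x40CF

`height` follows `tag` (4 B), `flags` (2 B), so it starts at offset 4 + 2 = 6 and occupies 2 bytes.
Bytes at offsets 6..7: CF 40.
Little-endian: lowest address holds the least-significant byte.
Reassemble most-significant byte first: 40 CF → 0x40CF.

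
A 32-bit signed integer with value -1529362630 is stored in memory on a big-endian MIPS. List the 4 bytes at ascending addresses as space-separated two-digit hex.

Two's complement of -1529362630 in 32 bits: 1529362630 = 0x5B2838C6; invert → 0xA4D7C739; add 1 → 0xA4D7C73A.
Split into bytes (most-significant first): A4 D7 C7 3A.
Big-endian: lowest address holds the most-significant byte.
So the memory order matches the most-significant-first order: A4 D7 C7 3A.

A4 D7 C7 3A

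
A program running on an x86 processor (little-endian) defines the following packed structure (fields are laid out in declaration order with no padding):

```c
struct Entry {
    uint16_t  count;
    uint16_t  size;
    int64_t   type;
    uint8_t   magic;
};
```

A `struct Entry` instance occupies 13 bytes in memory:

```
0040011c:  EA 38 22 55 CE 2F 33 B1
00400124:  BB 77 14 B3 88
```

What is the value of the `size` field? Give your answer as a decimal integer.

21794

`size` follows `count` (2 bytes), so it starts at byte offset 2 and occupies 2 bytes.
Bytes at offsets 2..3: 22 55.
In little-endian order the low byte comes first in memory.
Reassemble most-significant byte first: 55 22 → 0x5522.
0x5522 = 21794.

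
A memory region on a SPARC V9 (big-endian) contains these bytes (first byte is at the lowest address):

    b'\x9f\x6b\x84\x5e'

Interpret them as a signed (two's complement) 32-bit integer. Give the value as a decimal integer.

-1620343714

Big-endian: lowest address holds the most-significant byte.
The bytes are already most-significant first: 0x9F6B845E.
Top bit is set, so as a signed 32-bit value this is 0x9F6B845E − 2^32 = -1620343714.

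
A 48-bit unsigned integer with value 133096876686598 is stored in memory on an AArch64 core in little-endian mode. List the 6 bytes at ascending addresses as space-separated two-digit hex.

133096876686598 in hexadecimal, padded to 48 bits, is 0x790D080E3D06.
Split into bytes (most-significant first): 79 0D 08 0E 3D 06.
In little-endian order the low byte comes first in memory.
So at ascending addresses the bytes are 06 3D 0E 08 0D 79.

06 3D 0E 08 0D 79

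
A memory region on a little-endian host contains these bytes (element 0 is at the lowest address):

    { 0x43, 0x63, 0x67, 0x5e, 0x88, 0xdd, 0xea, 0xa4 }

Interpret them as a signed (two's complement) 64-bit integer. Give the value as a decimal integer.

-6563189929169951933

Little-endian: lowest address holds the least-significant byte.
Reassemble most-significant byte first: A4 EA DD 88 5E 67 63 43 → 0xA4EADD885E676343.
Top bit is set, so as a signed 64-bit value this is 0xA4EADD885E676343 − 2^64 = -6563189929169951933.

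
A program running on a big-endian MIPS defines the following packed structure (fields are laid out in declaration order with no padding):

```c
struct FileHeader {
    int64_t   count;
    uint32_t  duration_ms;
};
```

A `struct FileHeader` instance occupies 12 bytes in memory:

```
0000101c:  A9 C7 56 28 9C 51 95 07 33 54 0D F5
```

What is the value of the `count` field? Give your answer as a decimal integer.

-6212902428513037049

`count` is the first field, at byte offset 0, occupying 8 bytes.
Bytes at offsets 0..7: A9 C7 56 28 9C 51 95 07.
In big-endian order the high byte comes first in memory.
The bytes are already most-significant first: 0xA9C756289C519507.
Top bit is set, so as a signed 64-bit value this is 0xA9C756289C519507 − 2^64 = -6212902428513037049.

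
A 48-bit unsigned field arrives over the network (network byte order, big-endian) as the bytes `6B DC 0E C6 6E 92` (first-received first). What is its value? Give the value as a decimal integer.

118592884862610

Big-endian stores the most-significant byte at the lowest address.
The bytes are already most-significant first: 0x6BDC0EC66E92.
0x6BDC0EC66E92 = 118592884862610.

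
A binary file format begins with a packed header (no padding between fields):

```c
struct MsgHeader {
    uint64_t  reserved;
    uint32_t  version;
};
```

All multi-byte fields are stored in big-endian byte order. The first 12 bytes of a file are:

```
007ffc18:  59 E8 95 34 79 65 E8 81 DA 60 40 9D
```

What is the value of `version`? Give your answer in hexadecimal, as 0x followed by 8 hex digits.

0xDA60409D

`version` follows `reserved` (8 bytes), so it starts at byte offset 8 and occupies 4 bytes.
Bytes at offsets 8..11: DA 60 40 9D.
In big-endian order the high byte comes first in memory.
The bytes are already most-significant first: 0xDA60409D.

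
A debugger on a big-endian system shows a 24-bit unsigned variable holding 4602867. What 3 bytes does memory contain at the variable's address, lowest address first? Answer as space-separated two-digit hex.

4602867 in hexadecimal, padded to 24 bits, is 0x463BF3.
Split into bytes (most-significant first): 46 3B F3.
Big-endian: lowest address holds the most-significant byte.
So the memory order matches the most-significant-first order: 46 3B F3.

46 3B F3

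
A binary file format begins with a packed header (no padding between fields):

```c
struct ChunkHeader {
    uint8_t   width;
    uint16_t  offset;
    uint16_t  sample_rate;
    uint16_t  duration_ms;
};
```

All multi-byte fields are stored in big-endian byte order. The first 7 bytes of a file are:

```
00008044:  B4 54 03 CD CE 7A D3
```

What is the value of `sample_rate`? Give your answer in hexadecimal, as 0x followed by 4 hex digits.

0xCDCE

`sample_rate` follows `width` (1 B), `offset` (2 B), so it starts at offset 1 + 2 = 3 and occupies 2 bytes.
Bytes at offsets 3..4: CD CE.
Big-endian stores the most-significant byte at the lowest address.
The bytes are already most-significant first: 0xCDCE.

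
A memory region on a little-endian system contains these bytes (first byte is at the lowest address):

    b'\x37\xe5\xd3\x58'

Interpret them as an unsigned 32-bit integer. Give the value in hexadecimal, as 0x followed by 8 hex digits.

Little-endian stores the least-significant byte at the lowest address.
Reassemble most-significant byte first: 58 D3 E5 37 → 0x58D3E537.

0x58D3E537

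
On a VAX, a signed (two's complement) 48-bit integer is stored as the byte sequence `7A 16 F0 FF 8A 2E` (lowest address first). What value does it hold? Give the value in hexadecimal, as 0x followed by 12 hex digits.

0x2E8AFFF0167A

Little-endian stores the least-significant byte at the lowest address.
Reassemble most-significant byte first: 2E 8A FF F0 16 7A → 0x2E8AFFF0167A.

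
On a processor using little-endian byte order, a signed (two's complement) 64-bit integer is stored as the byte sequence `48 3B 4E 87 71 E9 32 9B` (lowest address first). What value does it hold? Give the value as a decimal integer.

Little-endian stores the least-significant byte at the lowest address.
Reassemble most-significant byte first: 9B 32 E9 71 87 4E 3B 48 → 0x9B32E971874E3B48.
Top bit is set, so as a signed 64-bit value this is 0x9B32E971874E3B48 − 2^64 = -7263486575184561336.

-7263486575184561336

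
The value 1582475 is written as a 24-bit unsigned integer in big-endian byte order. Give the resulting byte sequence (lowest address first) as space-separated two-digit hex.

18 25 8B

1582475 in hexadecimal, padded to 24 bits, is 0x18258B.
Split into bytes (most-significant first): 18 25 8B.
Big-endian: lowest address holds the most-significant byte.
So the memory order matches the most-significant-first order: 18 25 8B.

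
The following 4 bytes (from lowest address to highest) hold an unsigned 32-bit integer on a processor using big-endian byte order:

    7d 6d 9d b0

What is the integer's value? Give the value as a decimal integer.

Big-endian stores the most-significant byte at the lowest address.
The bytes are already most-significant first: 0x7D6D9DB0.
0x7D6D9DB0 = 2104335792.

2104335792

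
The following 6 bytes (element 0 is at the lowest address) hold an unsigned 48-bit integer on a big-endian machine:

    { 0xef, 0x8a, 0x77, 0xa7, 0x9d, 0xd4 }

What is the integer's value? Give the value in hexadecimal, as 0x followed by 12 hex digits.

0xEF8A77A79DD4

Big-endian: lowest address holds the most-significant byte.
The bytes are already most-significant first: 0xEF8A77A79DD4.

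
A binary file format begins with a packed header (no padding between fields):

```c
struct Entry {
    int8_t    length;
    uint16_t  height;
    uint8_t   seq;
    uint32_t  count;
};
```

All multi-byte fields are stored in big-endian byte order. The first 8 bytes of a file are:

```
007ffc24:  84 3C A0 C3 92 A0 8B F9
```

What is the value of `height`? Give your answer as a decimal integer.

15520

`height` follows `length` (1 byte), so it starts at byte offset 1 and occupies 2 bytes.
Bytes at offsets 1..2: 3C A0.
In big-endian order the high byte comes first in memory.
The bytes are already most-significant first: 0x3CA0.
0x3CA0 = 15520.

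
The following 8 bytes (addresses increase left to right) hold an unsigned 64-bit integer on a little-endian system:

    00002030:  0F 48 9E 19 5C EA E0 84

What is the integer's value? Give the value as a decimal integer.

Little-endian: lowest address holds the least-significant byte.
Reassemble most-significant byte first: 84 E0 EA 5C 19 9E 48 0F → 0x84E0EA5C199E480F.
0x84E0EA5C199E480F = 9574910489077368847.

9574910489077368847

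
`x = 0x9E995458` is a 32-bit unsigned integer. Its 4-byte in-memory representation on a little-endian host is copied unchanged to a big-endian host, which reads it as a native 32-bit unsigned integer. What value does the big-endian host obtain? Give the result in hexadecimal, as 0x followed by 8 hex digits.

Stored little-endian, the bytes at ascending addresses are 58 54 99 9E.
Read back as big-endian, the last byte is least significant, giving 0x5854999E.

0x5854999E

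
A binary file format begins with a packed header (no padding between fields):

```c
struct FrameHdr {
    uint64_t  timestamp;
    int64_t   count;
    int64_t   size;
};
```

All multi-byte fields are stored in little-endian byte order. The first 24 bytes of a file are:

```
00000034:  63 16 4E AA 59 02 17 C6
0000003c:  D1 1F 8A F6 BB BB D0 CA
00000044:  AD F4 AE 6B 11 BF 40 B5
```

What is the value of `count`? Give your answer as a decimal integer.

-3832356866922766383

`count` follows `timestamp` (8 bytes), so it starts at byte offset 8 and occupies 8 bytes.
Bytes at offsets 8..15: D1 1F 8A F6 BB BB D0 CA.
In little-endian order the low byte comes first in memory.
Reassemble most-significant byte first: CA D0 BB BB F6 8A 1F D1 → 0xCAD0BBBBF68A1FD1.
Top bit is set, so as a signed 64-bit value this is 0xCAD0BBBBF68A1FD1 − 2^64 = -3832356866922766383.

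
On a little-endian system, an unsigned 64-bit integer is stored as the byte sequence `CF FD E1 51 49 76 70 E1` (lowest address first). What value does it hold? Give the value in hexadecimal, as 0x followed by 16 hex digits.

In little-endian order the low byte comes first in memory.
Reassemble most-significant byte first: E1 70 76 49 51 E1 FD CF → 0xE170764951E1FDCF.

0xE170764951E1FDCF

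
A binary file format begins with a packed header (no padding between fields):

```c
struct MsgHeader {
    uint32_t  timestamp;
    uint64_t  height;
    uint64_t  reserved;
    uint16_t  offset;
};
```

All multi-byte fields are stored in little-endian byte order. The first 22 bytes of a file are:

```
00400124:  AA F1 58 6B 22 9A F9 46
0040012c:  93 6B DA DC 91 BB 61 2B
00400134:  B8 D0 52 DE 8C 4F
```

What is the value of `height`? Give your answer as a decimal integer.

15914150513562196514

`height` follows `timestamp` (4 bytes), so it starts at byte offset 4 and occupies 8 bytes.
Bytes at offsets 4..11: 22 9A F9 46 93 6B DA DC.
Little-endian: lowest address holds the least-significant byte.
Reassemble most-significant byte first: DC DA 6B 93 46 F9 9A 22 → 0xDCDA6B9346F99A22.
0xDCDA6B9346F99A22 = 15914150513562196514.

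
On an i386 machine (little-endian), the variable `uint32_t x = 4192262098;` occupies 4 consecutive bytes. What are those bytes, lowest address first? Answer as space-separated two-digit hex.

D2 D7 E0 F9

4192262098 in hexadecimal, padded to 32 bits, is 0xF9E0D7D2.
Split into bytes (most-significant first): F9 E0 D7 D2.
Little-endian stores the least-significant byte at the lowest address.
So at ascending addresses the bytes are D2 D7 E0 F9.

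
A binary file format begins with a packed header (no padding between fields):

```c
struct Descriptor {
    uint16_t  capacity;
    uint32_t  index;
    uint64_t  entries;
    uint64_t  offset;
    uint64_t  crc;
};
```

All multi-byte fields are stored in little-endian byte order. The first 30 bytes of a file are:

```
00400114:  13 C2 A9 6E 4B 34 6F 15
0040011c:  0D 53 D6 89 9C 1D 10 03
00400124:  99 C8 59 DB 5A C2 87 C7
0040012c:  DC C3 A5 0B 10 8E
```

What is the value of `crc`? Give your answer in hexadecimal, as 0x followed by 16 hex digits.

0x8E100BA5C3DCC787

`crc` follows `capacity` (2 B), `index` (4 B), `entries` (8 B), `offset` (8 B), so it starts at offset 2 + 4 + 8 + 8 = 22 and occupies 8 bytes.
Bytes at offsets 22..29: 87 C7 DC C3 A5 0B 10 8E.
In little-endian order the low byte comes first in memory.
Reassemble most-significant byte first: 8E 10 0B A5 C3 DC C7 87 → 0x8E100BA5C3DCC787.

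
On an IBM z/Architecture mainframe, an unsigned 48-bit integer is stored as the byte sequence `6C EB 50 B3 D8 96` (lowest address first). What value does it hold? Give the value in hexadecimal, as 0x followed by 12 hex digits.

Big-endian stores the most-significant byte at the lowest address.
The bytes are already most-significant first: 0x6CEB50B3D896.

0x6CEB50B3D896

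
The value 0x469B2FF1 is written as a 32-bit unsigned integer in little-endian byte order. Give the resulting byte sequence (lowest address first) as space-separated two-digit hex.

F1 2F 9B 46

Split into bytes (most-significant first): 46 9B 2F F1.
Little-endian stores the least-significant byte at the lowest address.
So at ascending addresses the bytes are F1 2F 9B 46.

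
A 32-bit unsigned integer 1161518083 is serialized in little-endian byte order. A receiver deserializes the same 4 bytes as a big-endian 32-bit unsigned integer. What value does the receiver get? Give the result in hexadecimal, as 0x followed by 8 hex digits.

0x035C3B45

1161518083 in 32-bit hexadecimal is 0x453B5C03.
Stored little-endian, the bytes at ascending addresses are 03 5C 3B 45.
Read back as big-endian, the last byte is least significant, giving 0x035C3B45.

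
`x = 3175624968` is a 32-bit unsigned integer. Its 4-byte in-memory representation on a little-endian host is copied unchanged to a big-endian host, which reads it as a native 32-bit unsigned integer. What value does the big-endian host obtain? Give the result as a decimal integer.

3175624968 in 32-bit hexadecimal is 0xBD483108.
Stored little-endian, the bytes at ascending addresses are 08 31 48 BD.
Read back as big-endian, the last byte is least significant, giving 0x083148BD.
0x083148BD = 137447613.

137447613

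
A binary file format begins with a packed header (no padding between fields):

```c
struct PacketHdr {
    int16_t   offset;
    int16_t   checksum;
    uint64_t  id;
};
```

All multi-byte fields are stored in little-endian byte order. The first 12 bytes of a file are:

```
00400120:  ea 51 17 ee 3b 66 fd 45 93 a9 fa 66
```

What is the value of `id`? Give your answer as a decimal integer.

7420429786045834811

`id` follows `offset` (2 B), `checksum` (2 B), so it starts at offset 2 + 2 = 4 and occupies 8 bytes.
Bytes at offsets 4..11: 3B 66 FD 45 93 A9 FA 66.
In little-endian order the low byte comes first in memory.
Reassemble most-significant byte first: 66 FA A9 93 45 FD 66 3B → 0x66FAA99345FD663B.
0x66FAA99345FD663B = 7420429786045834811.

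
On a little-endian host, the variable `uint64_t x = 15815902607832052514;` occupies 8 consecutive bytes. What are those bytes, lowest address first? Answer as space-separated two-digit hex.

15815902607832052514 in hexadecimal, padded to 64 bits, is 0xDB7D5FA02600F322.
Split into bytes (most-significant first): DB 7D 5F A0 26 00 F3 22.
Little-endian stores the least-significant byte at the lowest address.
So at ascending addresses the bytes are 22 F3 00 26 A0 5F 7D DB.

22 F3 00 26 A0 5F 7D DB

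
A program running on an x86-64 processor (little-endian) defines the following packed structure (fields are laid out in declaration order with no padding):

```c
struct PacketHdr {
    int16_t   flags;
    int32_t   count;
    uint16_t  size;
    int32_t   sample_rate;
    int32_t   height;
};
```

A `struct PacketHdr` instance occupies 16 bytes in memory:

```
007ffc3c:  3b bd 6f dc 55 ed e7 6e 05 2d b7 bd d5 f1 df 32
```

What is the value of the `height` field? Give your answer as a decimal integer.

`height` follows `flags` (2 B), `count` (4 B), `size` (2 B), `sample_rate` (4 B), so it starts at offset 2 + 4 + 2 + 4 = 12 and occupies 4 bytes.
Bytes at offsets 12..15: D5 F1 DF 32.
Little-endian: lowest address holds the least-significant byte.
Reassemble most-significant byte first: 32 DF F1 D5 → 0x32DFF1D5.
0x32DFF1D5 = 853537237.

853537237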